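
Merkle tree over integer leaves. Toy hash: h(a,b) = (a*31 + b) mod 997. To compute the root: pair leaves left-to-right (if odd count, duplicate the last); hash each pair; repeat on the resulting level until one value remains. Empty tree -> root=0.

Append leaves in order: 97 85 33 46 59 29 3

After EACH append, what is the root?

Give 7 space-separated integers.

After append 97 (leaves=[97]):
  L0: [97]
  root=97
After append 85 (leaves=[97, 85]):
  L0: [97, 85]
  L1: h(97,85)=(97*31+85)%997=101 -> [101]
  root=101
After append 33 (leaves=[97, 85, 33]):
  L0: [97, 85, 33]
  L1: h(97,85)=(97*31+85)%997=101 h(33,33)=(33*31+33)%997=59 -> [101, 59]
  L2: h(101,59)=(101*31+59)%997=199 -> [199]
  root=199
After append 46 (leaves=[97, 85, 33, 46]):
  L0: [97, 85, 33, 46]
  L1: h(97,85)=(97*31+85)%997=101 h(33,46)=(33*31+46)%997=72 -> [101, 72]
  L2: h(101,72)=(101*31+72)%997=212 -> [212]
  root=212
After append 59 (leaves=[97, 85, 33, 46, 59]):
  L0: [97, 85, 33, 46, 59]
  L1: h(97,85)=(97*31+85)%997=101 h(33,46)=(33*31+46)%997=72 h(59,59)=(59*31+59)%997=891 -> [101, 72, 891]
  L2: h(101,72)=(101*31+72)%997=212 h(891,891)=(891*31+891)%997=596 -> [212, 596]
  L3: h(212,596)=(212*31+596)%997=189 -> [189]
  root=189
After append 29 (leaves=[97, 85, 33, 46, 59, 29]):
  L0: [97, 85, 33, 46, 59, 29]
  L1: h(97,85)=(97*31+85)%997=101 h(33,46)=(33*31+46)%997=72 h(59,29)=(59*31+29)%997=861 -> [101, 72, 861]
  L2: h(101,72)=(101*31+72)%997=212 h(861,861)=(861*31+861)%997=633 -> [212, 633]
  L3: h(212,633)=(212*31+633)%997=226 -> [226]
  root=226
After append 3 (leaves=[97, 85, 33, 46, 59, 29, 3]):
  L0: [97, 85, 33, 46, 59, 29, 3]
  L1: h(97,85)=(97*31+85)%997=101 h(33,46)=(33*31+46)%997=72 h(59,29)=(59*31+29)%997=861 h(3,3)=(3*31+3)%997=96 -> [101, 72, 861, 96]
  L2: h(101,72)=(101*31+72)%997=212 h(861,96)=(861*31+96)%997=865 -> [212, 865]
  L3: h(212,865)=(212*31+865)%997=458 -> [458]
  root=458

Answer: 97 101 199 212 189 226 458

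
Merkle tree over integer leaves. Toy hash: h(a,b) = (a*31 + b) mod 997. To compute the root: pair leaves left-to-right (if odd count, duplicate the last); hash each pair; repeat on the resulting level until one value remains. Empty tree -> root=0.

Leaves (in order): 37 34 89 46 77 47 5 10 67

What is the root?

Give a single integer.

Answer: 59

Derivation:
L0: [37, 34, 89, 46, 77, 47, 5, 10, 67]
L1: h(37,34)=(37*31+34)%997=184 h(89,46)=(89*31+46)%997=811 h(77,47)=(77*31+47)%997=440 h(5,10)=(5*31+10)%997=165 h(67,67)=(67*31+67)%997=150 -> [184, 811, 440, 165, 150]
L2: h(184,811)=(184*31+811)%997=533 h(440,165)=(440*31+165)%997=844 h(150,150)=(150*31+150)%997=812 -> [533, 844, 812]
L3: h(533,844)=(533*31+844)%997=418 h(812,812)=(812*31+812)%997=62 -> [418, 62]
L4: h(418,62)=(418*31+62)%997=59 -> [59]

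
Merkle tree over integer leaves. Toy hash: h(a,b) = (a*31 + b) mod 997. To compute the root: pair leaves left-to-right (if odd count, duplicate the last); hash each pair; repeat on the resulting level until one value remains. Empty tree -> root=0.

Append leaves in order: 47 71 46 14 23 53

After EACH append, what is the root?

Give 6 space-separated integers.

Answer: 47 531 984 952 223 186

Derivation:
After append 47 (leaves=[47]):
  L0: [47]
  root=47
After append 71 (leaves=[47, 71]):
  L0: [47, 71]
  L1: h(47,71)=(47*31+71)%997=531 -> [531]
  root=531
After append 46 (leaves=[47, 71, 46]):
  L0: [47, 71, 46]
  L1: h(47,71)=(47*31+71)%997=531 h(46,46)=(46*31+46)%997=475 -> [531, 475]
  L2: h(531,475)=(531*31+475)%997=984 -> [984]
  root=984
After append 14 (leaves=[47, 71, 46, 14]):
  L0: [47, 71, 46, 14]
  L1: h(47,71)=(47*31+71)%997=531 h(46,14)=(46*31+14)%997=443 -> [531, 443]
  L2: h(531,443)=(531*31+443)%997=952 -> [952]
  root=952
After append 23 (leaves=[47, 71, 46, 14, 23]):
  L0: [47, 71, 46, 14, 23]
  L1: h(47,71)=(47*31+71)%997=531 h(46,14)=(46*31+14)%997=443 h(23,23)=(23*31+23)%997=736 -> [531, 443, 736]
  L2: h(531,443)=(531*31+443)%997=952 h(736,736)=(736*31+736)%997=621 -> [952, 621]
  L3: h(952,621)=(952*31+621)%997=223 -> [223]
  root=223
After append 53 (leaves=[47, 71, 46, 14, 23, 53]):
  L0: [47, 71, 46, 14, 23, 53]
  L1: h(47,71)=(47*31+71)%997=531 h(46,14)=(46*31+14)%997=443 h(23,53)=(23*31+53)%997=766 -> [531, 443, 766]
  L2: h(531,443)=(531*31+443)%997=952 h(766,766)=(766*31+766)%997=584 -> [952, 584]
  L3: h(952,584)=(952*31+584)%997=186 -> [186]
  root=186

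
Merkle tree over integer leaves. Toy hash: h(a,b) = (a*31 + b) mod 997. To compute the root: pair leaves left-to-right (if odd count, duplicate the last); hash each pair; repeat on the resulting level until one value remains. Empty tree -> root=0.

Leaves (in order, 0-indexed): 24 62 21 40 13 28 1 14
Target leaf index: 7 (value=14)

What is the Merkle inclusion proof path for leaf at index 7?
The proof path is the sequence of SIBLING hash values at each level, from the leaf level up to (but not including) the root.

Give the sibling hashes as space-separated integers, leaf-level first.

L0 (leaves): [24, 62, 21, 40, 13, 28, 1, 14], target index=7
L1: h(24,62)=(24*31+62)%997=806 [pair 0] h(21,40)=(21*31+40)%997=691 [pair 1] h(13,28)=(13*31+28)%997=431 [pair 2] h(1,14)=(1*31+14)%997=45 [pair 3] -> [806, 691, 431, 45]
  Sibling for proof at L0: 1
L2: h(806,691)=(806*31+691)%997=752 [pair 0] h(431,45)=(431*31+45)%997=445 [pair 1] -> [752, 445]
  Sibling for proof at L1: 431
L3: h(752,445)=(752*31+445)%997=826 [pair 0] -> [826]
  Sibling for proof at L2: 752
Root: 826
Proof path (sibling hashes from leaf to root): [1, 431, 752]

Answer: 1 431 752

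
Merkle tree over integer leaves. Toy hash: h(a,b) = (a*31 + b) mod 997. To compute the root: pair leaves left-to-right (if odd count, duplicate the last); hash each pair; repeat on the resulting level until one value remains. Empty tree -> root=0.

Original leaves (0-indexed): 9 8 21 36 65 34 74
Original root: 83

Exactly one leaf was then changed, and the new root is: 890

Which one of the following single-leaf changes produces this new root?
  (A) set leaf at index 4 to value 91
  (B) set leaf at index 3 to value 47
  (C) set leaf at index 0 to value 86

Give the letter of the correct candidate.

Answer: C

Derivation:
Original leaves: [9, 8, 21, 36, 65, 34, 74]
Target new root: 890
Try each candidate change and compute the resulting root:
Candidate A: set leaf[4] = 91 -> leaves = [9, 8, 21, 36, 91, 34, 74]
  L0: [9, 8, 21, 36, 91, 34, 74]
  L1: h(9,8)=(9*31+8)%997=287 h(21,36)=(21*31+36)%997=687 h(91,34)=(91*31+34)%997=861 h(74,74)=(74*31+74)%997=374 -> [287, 687, 861, 374]
  L2: h(287,687)=(287*31+687)%997=611 h(861,374)=(861*31+374)%997=146 -> [611, 146]
  L3: h(611,146)=(611*31+146)%997=144 -> [144]
  root = 144 != target 890
Candidate B: set leaf[3] = 47 -> leaves = [9, 8, 21, 47, 65, 34, 74]
  L0: [9, 8, 21, 47, 65, 34, 74]
  L1: h(9,8)=(9*31+8)%997=287 h(21,47)=(21*31+47)%997=698 h(65,34)=(65*31+34)%997=55 h(74,74)=(74*31+74)%997=374 -> [287, 698, 55, 374]
  L2: h(287,698)=(287*31+698)%997=622 h(55,374)=(55*31+374)%997=85 -> [622, 85]
  L3: h(622,85)=(622*31+85)%997=424 -> [424]
  root = 424 != target 890
Candidate C: set leaf[0] = 86 -> leaves = [86, 8, 21, 36, 65, 34, 74]
  L0: [86, 8, 21, 36, 65, 34, 74]
  L1: h(86,8)=(86*31+8)%997=680 h(21,36)=(21*31+36)%997=687 h(65,34)=(65*31+34)%997=55 h(74,74)=(74*31+74)%997=374 -> [680, 687, 55, 374]
  L2: h(680,687)=(680*31+687)%997=830 h(55,374)=(55*31+374)%997=85 -> [830, 85]
  L3: h(830,85)=(830*31+85)%997=890 -> [890]
  root = 890 == target 890  ** MATCH **
Candidate C produces the target root.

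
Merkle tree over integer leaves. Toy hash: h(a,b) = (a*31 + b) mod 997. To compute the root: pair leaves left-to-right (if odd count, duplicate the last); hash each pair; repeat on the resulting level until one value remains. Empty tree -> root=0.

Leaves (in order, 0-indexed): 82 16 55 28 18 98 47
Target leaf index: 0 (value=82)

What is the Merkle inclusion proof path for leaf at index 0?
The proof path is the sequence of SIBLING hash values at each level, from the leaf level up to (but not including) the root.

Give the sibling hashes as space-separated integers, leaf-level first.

Answer: 16 736 903

Derivation:
L0 (leaves): [82, 16, 55, 28, 18, 98, 47], target index=0
L1: h(82,16)=(82*31+16)%997=564 [pair 0] h(55,28)=(55*31+28)%997=736 [pair 1] h(18,98)=(18*31+98)%997=656 [pair 2] h(47,47)=(47*31+47)%997=507 [pair 3] -> [564, 736, 656, 507]
  Sibling for proof at L0: 16
L2: h(564,736)=(564*31+736)%997=274 [pair 0] h(656,507)=(656*31+507)%997=903 [pair 1] -> [274, 903]
  Sibling for proof at L1: 736
L3: h(274,903)=(274*31+903)%997=424 [pair 0] -> [424]
  Sibling for proof at L2: 903
Root: 424
Proof path (sibling hashes from leaf to root): [16, 736, 903]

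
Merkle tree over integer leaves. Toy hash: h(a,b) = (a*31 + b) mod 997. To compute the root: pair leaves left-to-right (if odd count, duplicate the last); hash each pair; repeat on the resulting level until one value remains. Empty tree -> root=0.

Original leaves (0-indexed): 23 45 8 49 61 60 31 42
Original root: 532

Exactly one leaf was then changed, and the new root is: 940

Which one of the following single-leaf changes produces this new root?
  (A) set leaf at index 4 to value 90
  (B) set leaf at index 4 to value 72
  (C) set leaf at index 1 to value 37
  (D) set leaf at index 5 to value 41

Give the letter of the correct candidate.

Original leaves: [23, 45, 8, 49, 61, 60, 31, 42]
Target new root: 940
Try each candidate change and compute the resulting root:
Candidate A: set leaf[4] = 90 -> leaves = [23, 45, 8, 49, 90, 60, 31, 42]
  L0: [23, 45, 8, 49, 90, 60, 31, 42]
  L1: h(23,45)=(23*31+45)%997=758 h(8,49)=(8*31+49)%997=297 h(90,60)=(90*31+60)%997=856 h(31,42)=(31*31+42)%997=6 -> [758, 297, 856, 6]
  L2: h(758,297)=(758*31+297)%997=864 h(856,6)=(856*31+6)%997=620 -> [864, 620]
  L3: h(864,620)=(864*31+620)%997=485 -> [485]
  root = 485 != target 940
Candidate B: set leaf[4] = 72 -> leaves = [23, 45, 8, 49, 72, 60, 31, 42]
  L0: [23, 45, 8, 49, 72, 60, 31, 42]
  L1: h(23,45)=(23*31+45)%997=758 h(8,49)=(8*31+49)%997=297 h(72,60)=(72*31+60)%997=298 h(31,42)=(31*31+42)%997=6 -> [758, 297, 298, 6]
  L2: h(758,297)=(758*31+297)%997=864 h(298,6)=(298*31+6)%997=271 -> [864, 271]
  L3: h(864,271)=(864*31+271)%997=136 -> [136]
  root = 136 != target 940
Candidate C: set leaf[1] = 37 -> leaves = [23, 37, 8, 49, 61, 60, 31, 42]
  L0: [23, 37, 8, 49, 61, 60, 31, 42]
  L1: h(23,37)=(23*31+37)%997=750 h(8,49)=(8*31+49)%997=297 h(61,60)=(61*31+60)%997=954 h(31,42)=(31*31+42)%997=6 -> [750, 297, 954, 6]
  L2: h(750,297)=(750*31+297)%997=616 h(954,6)=(954*31+6)%997=667 -> [616, 667]
  L3: h(616,667)=(616*31+667)%997=820 -> [820]
  root = 820 != target 940
Candidate D: set leaf[5] = 41 -> leaves = [23, 45, 8, 49, 61, 41, 31, 42]
  L0: [23, 45, 8, 49, 61, 41, 31, 42]
  L1: h(23,45)=(23*31+45)%997=758 h(8,49)=(8*31+49)%997=297 h(61,41)=(61*31+41)%997=935 h(31,42)=(31*31+42)%997=6 -> [758, 297, 935, 6]
  L2: h(758,297)=(758*31+297)%997=864 h(935,6)=(935*31+6)%997=78 -> [864, 78]
  L3: h(864,78)=(864*31+78)%997=940 -> [940]
  root = 940 == target 940  ** MATCH **
Candidate D produces the target root.

Answer: D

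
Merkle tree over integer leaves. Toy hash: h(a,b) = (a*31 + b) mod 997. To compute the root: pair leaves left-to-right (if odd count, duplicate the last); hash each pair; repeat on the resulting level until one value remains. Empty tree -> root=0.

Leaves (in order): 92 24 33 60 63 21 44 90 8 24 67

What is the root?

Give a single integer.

Answer: 3

Derivation:
L0: [92, 24, 33, 60, 63, 21, 44, 90, 8, 24, 67]
L1: h(92,24)=(92*31+24)%997=882 h(33,60)=(33*31+60)%997=86 h(63,21)=(63*31+21)%997=977 h(44,90)=(44*31+90)%997=457 h(8,24)=(8*31+24)%997=272 h(67,67)=(67*31+67)%997=150 -> [882, 86, 977, 457, 272, 150]
L2: h(882,86)=(882*31+86)%997=509 h(977,457)=(977*31+457)%997=834 h(272,150)=(272*31+150)%997=606 -> [509, 834, 606]
L3: h(509,834)=(509*31+834)%997=661 h(606,606)=(606*31+606)%997=449 -> [661, 449]
L4: h(661,449)=(661*31+449)%997=3 -> [3]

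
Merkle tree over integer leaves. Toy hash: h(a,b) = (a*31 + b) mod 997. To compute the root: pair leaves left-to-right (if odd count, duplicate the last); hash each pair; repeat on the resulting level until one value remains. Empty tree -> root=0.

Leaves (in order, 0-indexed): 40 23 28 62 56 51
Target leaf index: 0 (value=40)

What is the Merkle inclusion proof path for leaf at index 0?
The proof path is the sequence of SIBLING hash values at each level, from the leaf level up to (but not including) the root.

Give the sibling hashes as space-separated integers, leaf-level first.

Answer: 23 930 355

Derivation:
L0 (leaves): [40, 23, 28, 62, 56, 51], target index=0
L1: h(40,23)=(40*31+23)%997=266 [pair 0] h(28,62)=(28*31+62)%997=930 [pair 1] h(56,51)=(56*31+51)%997=790 [pair 2] -> [266, 930, 790]
  Sibling for proof at L0: 23
L2: h(266,930)=(266*31+930)%997=203 [pair 0] h(790,790)=(790*31+790)%997=355 [pair 1] -> [203, 355]
  Sibling for proof at L1: 930
L3: h(203,355)=(203*31+355)%997=666 [pair 0] -> [666]
  Sibling for proof at L2: 355
Root: 666
Proof path (sibling hashes from leaf to root): [23, 930, 355]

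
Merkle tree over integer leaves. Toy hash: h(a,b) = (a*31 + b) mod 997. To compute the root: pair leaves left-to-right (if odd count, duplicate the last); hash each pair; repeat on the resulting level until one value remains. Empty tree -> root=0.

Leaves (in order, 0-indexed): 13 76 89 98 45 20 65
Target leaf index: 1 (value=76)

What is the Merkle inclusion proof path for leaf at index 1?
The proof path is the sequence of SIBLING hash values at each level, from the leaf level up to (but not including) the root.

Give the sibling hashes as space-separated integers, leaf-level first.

Answer: 13 863 83

Derivation:
L0 (leaves): [13, 76, 89, 98, 45, 20, 65], target index=1
L1: h(13,76)=(13*31+76)%997=479 [pair 0] h(89,98)=(89*31+98)%997=863 [pair 1] h(45,20)=(45*31+20)%997=418 [pair 2] h(65,65)=(65*31+65)%997=86 [pair 3] -> [479, 863, 418, 86]
  Sibling for proof at L0: 13
L2: h(479,863)=(479*31+863)%997=757 [pair 0] h(418,86)=(418*31+86)%997=83 [pair 1] -> [757, 83]
  Sibling for proof at L1: 863
L3: h(757,83)=(757*31+83)%997=619 [pair 0] -> [619]
  Sibling for proof at L2: 83
Root: 619
Proof path (sibling hashes from leaf to root): [13, 863, 83]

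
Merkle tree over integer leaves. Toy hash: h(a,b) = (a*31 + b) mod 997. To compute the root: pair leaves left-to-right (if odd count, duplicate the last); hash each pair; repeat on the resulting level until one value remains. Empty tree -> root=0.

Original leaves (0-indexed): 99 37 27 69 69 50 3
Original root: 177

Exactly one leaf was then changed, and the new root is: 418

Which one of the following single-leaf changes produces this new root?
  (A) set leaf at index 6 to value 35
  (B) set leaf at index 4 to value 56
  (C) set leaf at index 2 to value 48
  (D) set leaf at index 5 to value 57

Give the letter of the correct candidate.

Answer: C

Derivation:
Original leaves: [99, 37, 27, 69, 69, 50, 3]
Target new root: 418
Try each candidate change and compute the resulting root:
Candidate A: set leaf[6] = 35 -> leaves = [99, 37, 27, 69, 69, 50, 35]
  L0: [99, 37, 27, 69, 69, 50, 35]
  L1: h(99,37)=(99*31+37)%997=115 h(27,69)=(27*31+69)%997=906 h(69,50)=(69*31+50)%997=195 h(35,35)=(35*31+35)%997=123 -> [115, 906, 195, 123]
  L2: h(115,906)=(115*31+906)%997=483 h(195,123)=(195*31+123)%997=186 -> [483, 186]
  L3: h(483,186)=(483*31+186)%997=204 -> [204]
  root = 204 != target 418
Candidate B: set leaf[4] = 56 -> leaves = [99, 37, 27, 69, 56, 50, 3]
  L0: [99, 37, 27, 69, 56, 50, 3]
  L1: h(99,37)=(99*31+37)%997=115 h(27,69)=(27*31+69)%997=906 h(56,50)=(56*31+50)%997=789 h(3,3)=(3*31+3)%997=96 -> [115, 906, 789, 96]
  L2: h(115,906)=(115*31+906)%997=483 h(789,96)=(789*31+96)%997=627 -> [483, 627]
  L3: h(483,627)=(483*31+627)%997=645 -> [645]
  root = 645 != target 418
Candidate C: set leaf[2] = 48 -> leaves = [99, 37, 48, 69, 69, 50, 3]
  L0: [99, 37, 48, 69, 69, 50, 3]
  L1: h(99,37)=(99*31+37)%997=115 h(48,69)=(48*31+69)%997=560 h(69,50)=(69*31+50)%997=195 h(3,3)=(3*31+3)%997=96 -> [115, 560, 195, 96]
  L2: h(115,560)=(115*31+560)%997=137 h(195,96)=(195*31+96)%997=159 -> [137, 159]
  L3: h(137,159)=(137*31+159)%997=418 -> [418]
  root = 418 == target 418  ** MATCH **
Candidate D: set leaf[5] = 57 -> leaves = [99, 37, 27, 69, 69, 57, 3]
  L0: [99, 37, 27, 69, 69, 57, 3]
  L1: h(99,37)=(99*31+37)%997=115 h(27,69)=(27*31+69)%997=906 h(69,57)=(69*31+57)%997=202 h(3,3)=(3*31+3)%997=96 -> [115, 906, 202, 96]
  L2: h(115,906)=(115*31+906)%997=483 h(202,96)=(202*31+96)%997=376 -> [483, 376]
  L3: h(483,376)=(483*31+376)%997=394 -> [394]
  root = 394 != target 418
Candidate C produces the target root.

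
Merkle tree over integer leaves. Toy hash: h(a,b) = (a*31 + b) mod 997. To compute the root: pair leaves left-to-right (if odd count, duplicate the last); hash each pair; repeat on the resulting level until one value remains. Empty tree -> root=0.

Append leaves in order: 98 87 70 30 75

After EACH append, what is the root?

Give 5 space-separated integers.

After append 98 (leaves=[98]):
  L0: [98]
  root=98
After append 87 (leaves=[98, 87]):
  L0: [98, 87]
  L1: h(98,87)=(98*31+87)%997=134 -> [134]
  root=134
After append 70 (leaves=[98, 87, 70]):
  L0: [98, 87, 70]
  L1: h(98,87)=(98*31+87)%997=134 h(70,70)=(70*31+70)%997=246 -> [134, 246]
  L2: h(134,246)=(134*31+246)%997=412 -> [412]
  root=412
After append 30 (leaves=[98, 87, 70, 30]):
  L0: [98, 87, 70, 30]
  L1: h(98,87)=(98*31+87)%997=134 h(70,30)=(70*31+30)%997=206 -> [134, 206]
  L2: h(134,206)=(134*31+206)%997=372 -> [372]
  root=372
After append 75 (leaves=[98, 87, 70, 30, 75]):
  L0: [98, 87, 70, 30, 75]
  L1: h(98,87)=(98*31+87)%997=134 h(70,30)=(70*31+30)%997=206 h(75,75)=(75*31+75)%997=406 -> [134, 206, 406]
  L2: h(134,206)=(134*31+206)%997=372 h(406,406)=(406*31+406)%997=31 -> [372, 31]
  L3: h(372,31)=(372*31+31)%997=596 -> [596]
  root=596

Answer: 98 134 412 372 596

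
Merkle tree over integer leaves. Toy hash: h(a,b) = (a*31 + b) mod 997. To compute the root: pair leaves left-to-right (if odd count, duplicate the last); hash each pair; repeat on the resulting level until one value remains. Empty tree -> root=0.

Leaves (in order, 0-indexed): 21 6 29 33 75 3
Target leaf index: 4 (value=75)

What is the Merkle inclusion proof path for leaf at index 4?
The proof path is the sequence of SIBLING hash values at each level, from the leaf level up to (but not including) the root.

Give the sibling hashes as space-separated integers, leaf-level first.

L0 (leaves): [21, 6, 29, 33, 75, 3], target index=4
L1: h(21,6)=(21*31+6)%997=657 [pair 0] h(29,33)=(29*31+33)%997=932 [pair 1] h(75,3)=(75*31+3)%997=334 [pair 2] -> [657, 932, 334]
  Sibling for proof at L0: 3
L2: h(657,932)=(657*31+932)%997=362 [pair 0] h(334,334)=(334*31+334)%997=718 [pair 1] -> [362, 718]
  Sibling for proof at L1: 334
L3: h(362,718)=(362*31+718)%997=973 [pair 0] -> [973]
  Sibling for proof at L2: 362
Root: 973
Proof path (sibling hashes from leaf to root): [3, 334, 362]

Answer: 3 334 362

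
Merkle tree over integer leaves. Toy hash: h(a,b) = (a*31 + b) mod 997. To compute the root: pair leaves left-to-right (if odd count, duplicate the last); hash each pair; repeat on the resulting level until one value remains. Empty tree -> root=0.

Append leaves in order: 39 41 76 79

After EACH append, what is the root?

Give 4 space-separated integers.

After append 39 (leaves=[39]):
  L0: [39]
  root=39
After append 41 (leaves=[39, 41]):
  L0: [39, 41]
  L1: h(39,41)=(39*31+41)%997=253 -> [253]
  root=253
After append 76 (leaves=[39, 41, 76]):
  L0: [39, 41, 76]
  L1: h(39,41)=(39*31+41)%997=253 h(76,76)=(76*31+76)%997=438 -> [253, 438]
  L2: h(253,438)=(253*31+438)%997=305 -> [305]
  root=305
After append 79 (leaves=[39, 41, 76, 79]):
  L0: [39, 41, 76, 79]
  L1: h(39,41)=(39*31+41)%997=253 h(76,79)=(76*31+79)%997=441 -> [253, 441]
  L2: h(253,441)=(253*31+441)%997=308 -> [308]
  root=308

Answer: 39 253 305 308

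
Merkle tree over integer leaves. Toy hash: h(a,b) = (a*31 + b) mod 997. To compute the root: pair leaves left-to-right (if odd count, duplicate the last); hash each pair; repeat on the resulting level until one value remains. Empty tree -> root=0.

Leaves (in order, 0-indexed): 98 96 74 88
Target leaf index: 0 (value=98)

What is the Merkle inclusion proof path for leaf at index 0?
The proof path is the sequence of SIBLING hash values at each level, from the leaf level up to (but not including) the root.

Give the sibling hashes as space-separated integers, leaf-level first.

L0 (leaves): [98, 96, 74, 88], target index=0
L1: h(98,96)=(98*31+96)%997=143 [pair 0] h(74,88)=(74*31+88)%997=388 [pair 1] -> [143, 388]
  Sibling for proof at L0: 96
L2: h(143,388)=(143*31+388)%997=833 [pair 0] -> [833]
  Sibling for proof at L1: 388
Root: 833
Proof path (sibling hashes from leaf to root): [96, 388]

Answer: 96 388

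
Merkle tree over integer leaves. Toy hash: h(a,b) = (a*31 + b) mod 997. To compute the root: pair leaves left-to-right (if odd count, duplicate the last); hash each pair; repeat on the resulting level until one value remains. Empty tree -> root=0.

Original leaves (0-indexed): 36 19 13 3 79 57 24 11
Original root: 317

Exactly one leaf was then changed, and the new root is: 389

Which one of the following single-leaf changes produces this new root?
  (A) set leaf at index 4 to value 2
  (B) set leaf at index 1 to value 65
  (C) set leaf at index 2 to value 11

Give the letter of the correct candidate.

Original leaves: [36, 19, 13, 3, 79, 57, 24, 11]
Target new root: 389
Try each candidate change and compute the resulting root:
Candidate A: set leaf[4] = 2 -> leaves = [36, 19, 13, 3, 2, 57, 24, 11]
  L0: [36, 19, 13, 3, 2, 57, 24, 11]
  L1: h(36,19)=(36*31+19)%997=138 h(13,3)=(13*31+3)%997=406 h(2,57)=(2*31+57)%997=119 h(24,11)=(24*31+11)%997=755 -> [138, 406, 119, 755]
  L2: h(138,406)=(138*31+406)%997=696 h(119,755)=(119*31+755)%997=456 -> [696, 456]
  L3: h(696,456)=(696*31+456)%997=98 -> [98]
  root = 98 != target 389
Candidate B: set leaf[1] = 65 -> leaves = [36, 65, 13, 3, 79, 57, 24, 11]
  L0: [36, 65, 13, 3, 79, 57, 24, 11]
  L1: h(36,65)=(36*31+65)%997=184 h(13,3)=(13*31+3)%997=406 h(79,57)=(79*31+57)%997=512 h(24,11)=(24*31+11)%997=755 -> [184, 406, 512, 755]
  L2: h(184,406)=(184*31+406)%997=128 h(512,755)=(512*31+755)%997=675 -> [128, 675]
  L3: h(128,675)=(128*31+675)%997=655 -> [655]
  root = 655 != target 389
Candidate C: set leaf[2] = 11 -> leaves = [36, 19, 11, 3, 79, 57, 24, 11]
  L0: [36, 19, 11, 3, 79, 57, 24, 11]
  L1: h(36,19)=(36*31+19)%997=138 h(11,3)=(11*31+3)%997=344 h(79,57)=(79*31+57)%997=512 h(24,11)=(24*31+11)%997=755 -> [138, 344, 512, 755]
  L2: h(138,344)=(138*31+344)%997=634 h(512,755)=(512*31+755)%997=675 -> [634, 675]
  L3: h(634,675)=(634*31+675)%997=389 -> [389]
  root = 389 == target 389  ** MATCH **
Candidate C produces the target root.

Answer: C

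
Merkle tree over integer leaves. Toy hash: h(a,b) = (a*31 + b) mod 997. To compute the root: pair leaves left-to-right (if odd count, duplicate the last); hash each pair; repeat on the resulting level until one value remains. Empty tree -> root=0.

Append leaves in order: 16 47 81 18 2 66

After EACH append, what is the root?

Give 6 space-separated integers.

Answer: 16 543 482 419 82 136

Derivation:
After append 16 (leaves=[16]):
  L0: [16]
  root=16
After append 47 (leaves=[16, 47]):
  L0: [16, 47]
  L1: h(16,47)=(16*31+47)%997=543 -> [543]
  root=543
After append 81 (leaves=[16, 47, 81]):
  L0: [16, 47, 81]
  L1: h(16,47)=(16*31+47)%997=543 h(81,81)=(81*31+81)%997=598 -> [543, 598]
  L2: h(543,598)=(543*31+598)%997=482 -> [482]
  root=482
After append 18 (leaves=[16, 47, 81, 18]):
  L0: [16, 47, 81, 18]
  L1: h(16,47)=(16*31+47)%997=543 h(81,18)=(81*31+18)%997=535 -> [543, 535]
  L2: h(543,535)=(543*31+535)%997=419 -> [419]
  root=419
After append 2 (leaves=[16, 47, 81, 18, 2]):
  L0: [16, 47, 81, 18, 2]
  L1: h(16,47)=(16*31+47)%997=543 h(81,18)=(81*31+18)%997=535 h(2,2)=(2*31+2)%997=64 -> [543, 535, 64]
  L2: h(543,535)=(543*31+535)%997=419 h(64,64)=(64*31+64)%997=54 -> [419, 54]
  L3: h(419,54)=(419*31+54)%997=82 -> [82]
  root=82
After append 66 (leaves=[16, 47, 81, 18, 2, 66]):
  L0: [16, 47, 81, 18, 2, 66]
  L1: h(16,47)=(16*31+47)%997=543 h(81,18)=(81*31+18)%997=535 h(2,66)=(2*31+66)%997=128 -> [543, 535, 128]
  L2: h(543,535)=(543*31+535)%997=419 h(128,128)=(128*31+128)%997=108 -> [419, 108]
  L3: h(419,108)=(419*31+108)%997=136 -> [136]
  root=136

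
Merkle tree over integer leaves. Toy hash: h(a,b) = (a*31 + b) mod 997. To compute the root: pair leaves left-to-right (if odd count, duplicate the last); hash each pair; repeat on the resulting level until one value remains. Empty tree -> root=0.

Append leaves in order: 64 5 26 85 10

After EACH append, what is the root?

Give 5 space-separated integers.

After append 64 (leaves=[64]):
  L0: [64]
  root=64
After append 5 (leaves=[64, 5]):
  L0: [64, 5]
  L1: h(64,5)=(64*31+5)%997=992 -> [992]
  root=992
After append 26 (leaves=[64, 5, 26]):
  L0: [64, 5, 26]
  L1: h(64,5)=(64*31+5)%997=992 h(26,26)=(26*31+26)%997=832 -> [992, 832]
  L2: h(992,832)=(992*31+832)%997=677 -> [677]
  root=677
After append 85 (leaves=[64, 5, 26, 85]):
  L0: [64, 5, 26, 85]
  L1: h(64,5)=(64*31+5)%997=992 h(26,85)=(26*31+85)%997=891 -> [992, 891]
  L2: h(992,891)=(992*31+891)%997=736 -> [736]
  root=736
After append 10 (leaves=[64, 5, 26, 85, 10]):
  L0: [64, 5, 26, 85, 10]
  L1: h(64,5)=(64*31+5)%997=992 h(26,85)=(26*31+85)%997=891 h(10,10)=(10*31+10)%997=320 -> [992, 891, 320]
  L2: h(992,891)=(992*31+891)%997=736 h(320,320)=(320*31+320)%997=270 -> [736, 270]
  L3: h(736,270)=(736*31+270)%997=155 -> [155]
  root=155

Answer: 64 992 677 736 155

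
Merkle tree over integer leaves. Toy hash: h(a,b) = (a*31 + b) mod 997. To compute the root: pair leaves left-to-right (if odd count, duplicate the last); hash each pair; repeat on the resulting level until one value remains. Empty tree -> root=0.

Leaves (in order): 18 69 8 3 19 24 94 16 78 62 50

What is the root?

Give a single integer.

Answer: 982

Derivation:
L0: [18, 69, 8, 3, 19, 24, 94, 16, 78, 62, 50]
L1: h(18,69)=(18*31+69)%997=627 h(8,3)=(8*31+3)%997=251 h(19,24)=(19*31+24)%997=613 h(94,16)=(94*31+16)%997=936 h(78,62)=(78*31+62)%997=486 h(50,50)=(50*31+50)%997=603 -> [627, 251, 613, 936, 486, 603]
L2: h(627,251)=(627*31+251)%997=745 h(613,936)=(613*31+936)%997=996 h(486,603)=(486*31+603)%997=714 -> [745, 996, 714]
L3: h(745,996)=(745*31+996)%997=163 h(714,714)=(714*31+714)%997=914 -> [163, 914]
L4: h(163,914)=(163*31+914)%997=982 -> [982]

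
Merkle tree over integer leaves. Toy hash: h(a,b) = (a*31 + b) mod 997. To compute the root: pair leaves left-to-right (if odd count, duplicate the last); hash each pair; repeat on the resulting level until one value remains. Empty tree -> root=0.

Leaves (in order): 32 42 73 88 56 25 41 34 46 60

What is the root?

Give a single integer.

Answer: 923

Derivation:
L0: [32, 42, 73, 88, 56, 25, 41, 34, 46, 60]
L1: h(32,42)=(32*31+42)%997=37 h(73,88)=(73*31+88)%997=357 h(56,25)=(56*31+25)%997=764 h(41,34)=(41*31+34)%997=308 h(46,60)=(46*31+60)%997=489 -> [37, 357, 764, 308, 489]
L2: h(37,357)=(37*31+357)%997=507 h(764,308)=(764*31+308)%997=64 h(489,489)=(489*31+489)%997=693 -> [507, 64, 693]
L3: h(507,64)=(507*31+64)%997=826 h(693,693)=(693*31+693)%997=242 -> [826, 242]
L4: h(826,242)=(826*31+242)%997=923 -> [923]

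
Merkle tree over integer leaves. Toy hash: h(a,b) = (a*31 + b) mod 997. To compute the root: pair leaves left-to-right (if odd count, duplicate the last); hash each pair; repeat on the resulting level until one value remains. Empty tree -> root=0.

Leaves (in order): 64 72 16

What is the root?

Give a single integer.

Answer: 440

Derivation:
L0: [64, 72, 16]
L1: h(64,72)=(64*31+72)%997=62 h(16,16)=(16*31+16)%997=512 -> [62, 512]
L2: h(62,512)=(62*31+512)%997=440 -> [440]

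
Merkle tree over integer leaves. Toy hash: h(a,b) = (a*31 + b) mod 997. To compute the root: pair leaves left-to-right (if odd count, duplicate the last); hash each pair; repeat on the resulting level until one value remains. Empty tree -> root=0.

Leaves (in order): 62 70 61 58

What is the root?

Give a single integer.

Answer: 890

Derivation:
L0: [62, 70, 61, 58]
L1: h(62,70)=(62*31+70)%997=995 h(61,58)=(61*31+58)%997=952 -> [995, 952]
L2: h(995,952)=(995*31+952)%997=890 -> [890]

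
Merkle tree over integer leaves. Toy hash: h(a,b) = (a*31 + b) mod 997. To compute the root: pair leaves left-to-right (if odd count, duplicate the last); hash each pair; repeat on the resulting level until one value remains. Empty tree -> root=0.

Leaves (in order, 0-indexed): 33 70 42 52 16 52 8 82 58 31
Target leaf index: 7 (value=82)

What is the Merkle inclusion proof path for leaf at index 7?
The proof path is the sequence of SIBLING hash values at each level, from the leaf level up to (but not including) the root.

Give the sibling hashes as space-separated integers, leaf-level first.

Answer: 8 548 342 530

Derivation:
L0 (leaves): [33, 70, 42, 52, 16, 52, 8, 82, 58, 31], target index=7
L1: h(33,70)=(33*31+70)%997=96 [pair 0] h(42,52)=(42*31+52)%997=357 [pair 1] h(16,52)=(16*31+52)%997=548 [pair 2] h(8,82)=(8*31+82)%997=330 [pair 3] h(58,31)=(58*31+31)%997=832 [pair 4] -> [96, 357, 548, 330, 832]
  Sibling for proof at L0: 8
L2: h(96,357)=(96*31+357)%997=342 [pair 0] h(548,330)=(548*31+330)%997=369 [pair 1] h(832,832)=(832*31+832)%997=702 [pair 2] -> [342, 369, 702]
  Sibling for proof at L1: 548
L3: h(342,369)=(342*31+369)%997=4 [pair 0] h(702,702)=(702*31+702)%997=530 [pair 1] -> [4, 530]
  Sibling for proof at L2: 342
L4: h(4,530)=(4*31+530)%997=654 [pair 0] -> [654]
  Sibling for proof at L3: 530
Root: 654
Proof path (sibling hashes from leaf to root): [8, 548, 342, 530]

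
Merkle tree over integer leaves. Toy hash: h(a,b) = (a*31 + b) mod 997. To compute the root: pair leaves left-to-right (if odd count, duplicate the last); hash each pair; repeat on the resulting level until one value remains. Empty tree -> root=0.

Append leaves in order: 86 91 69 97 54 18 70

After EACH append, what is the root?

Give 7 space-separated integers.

After append 86 (leaves=[86]):
  L0: [86]
  root=86
After append 91 (leaves=[86, 91]):
  L0: [86, 91]
  L1: h(86,91)=(86*31+91)%997=763 -> [763]
  root=763
After append 69 (leaves=[86, 91, 69]):
  L0: [86, 91, 69]
  L1: h(86,91)=(86*31+91)%997=763 h(69,69)=(69*31+69)%997=214 -> [763, 214]
  L2: h(763,214)=(763*31+214)%997=936 -> [936]
  root=936
After append 97 (leaves=[86, 91, 69, 97]):
  L0: [86, 91, 69, 97]
  L1: h(86,91)=(86*31+91)%997=763 h(69,97)=(69*31+97)%997=242 -> [763, 242]
  L2: h(763,242)=(763*31+242)%997=964 -> [964]
  root=964
After append 54 (leaves=[86, 91, 69, 97, 54]):
  L0: [86, 91, 69, 97, 54]
  L1: h(86,91)=(86*31+91)%997=763 h(69,97)=(69*31+97)%997=242 h(54,54)=(54*31+54)%997=731 -> [763, 242, 731]
  L2: h(763,242)=(763*31+242)%997=964 h(731,731)=(731*31+731)%997=461 -> [964, 461]
  L3: h(964,461)=(964*31+461)%997=435 -> [435]
  root=435
After append 18 (leaves=[86, 91, 69, 97, 54, 18]):
  L0: [86, 91, 69, 97, 54, 18]
  L1: h(86,91)=(86*31+91)%997=763 h(69,97)=(69*31+97)%997=242 h(54,18)=(54*31+18)%997=695 -> [763, 242, 695]
  L2: h(763,242)=(763*31+242)%997=964 h(695,695)=(695*31+695)%997=306 -> [964, 306]
  L3: h(964,306)=(964*31+306)%997=280 -> [280]
  root=280
After append 70 (leaves=[86, 91, 69, 97, 54, 18, 70]):
  L0: [86, 91, 69, 97, 54, 18, 70]
  L1: h(86,91)=(86*31+91)%997=763 h(69,97)=(69*31+97)%997=242 h(54,18)=(54*31+18)%997=695 h(70,70)=(70*31+70)%997=246 -> [763, 242, 695, 246]
  L2: h(763,242)=(763*31+242)%997=964 h(695,246)=(695*31+246)%997=854 -> [964, 854]
  L3: h(964,854)=(964*31+854)%997=828 -> [828]
  root=828

Answer: 86 763 936 964 435 280 828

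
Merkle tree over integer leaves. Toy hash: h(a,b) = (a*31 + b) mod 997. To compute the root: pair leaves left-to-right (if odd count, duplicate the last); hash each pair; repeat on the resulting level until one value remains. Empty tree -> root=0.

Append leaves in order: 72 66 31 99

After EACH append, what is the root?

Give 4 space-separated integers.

After append 72 (leaves=[72]):
  L0: [72]
  root=72
After append 66 (leaves=[72, 66]):
  L0: [72, 66]
  L1: h(72,66)=(72*31+66)%997=304 -> [304]
  root=304
After append 31 (leaves=[72, 66, 31]):
  L0: [72, 66, 31]
  L1: h(72,66)=(72*31+66)%997=304 h(31,31)=(31*31+31)%997=992 -> [304, 992]
  L2: h(304,992)=(304*31+992)%997=446 -> [446]
  root=446
After append 99 (leaves=[72, 66, 31, 99]):
  L0: [72, 66, 31, 99]
  L1: h(72,66)=(72*31+66)%997=304 h(31,99)=(31*31+99)%997=63 -> [304, 63]
  L2: h(304,63)=(304*31+63)%997=514 -> [514]
  root=514

Answer: 72 304 446 514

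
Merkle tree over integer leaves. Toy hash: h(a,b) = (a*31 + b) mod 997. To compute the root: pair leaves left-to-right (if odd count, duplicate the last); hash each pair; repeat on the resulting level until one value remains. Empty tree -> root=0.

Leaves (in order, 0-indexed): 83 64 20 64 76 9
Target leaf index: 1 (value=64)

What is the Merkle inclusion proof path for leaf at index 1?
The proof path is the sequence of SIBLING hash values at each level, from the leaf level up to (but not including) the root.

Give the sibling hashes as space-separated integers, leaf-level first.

Answer: 83 684 905

Derivation:
L0 (leaves): [83, 64, 20, 64, 76, 9], target index=1
L1: h(83,64)=(83*31+64)%997=643 [pair 0] h(20,64)=(20*31+64)%997=684 [pair 1] h(76,9)=(76*31+9)%997=371 [pair 2] -> [643, 684, 371]
  Sibling for proof at L0: 83
L2: h(643,684)=(643*31+684)%997=677 [pair 0] h(371,371)=(371*31+371)%997=905 [pair 1] -> [677, 905]
  Sibling for proof at L1: 684
L3: h(677,905)=(677*31+905)%997=955 [pair 0] -> [955]
  Sibling for proof at L2: 905
Root: 955
Proof path (sibling hashes from leaf to root): [83, 684, 905]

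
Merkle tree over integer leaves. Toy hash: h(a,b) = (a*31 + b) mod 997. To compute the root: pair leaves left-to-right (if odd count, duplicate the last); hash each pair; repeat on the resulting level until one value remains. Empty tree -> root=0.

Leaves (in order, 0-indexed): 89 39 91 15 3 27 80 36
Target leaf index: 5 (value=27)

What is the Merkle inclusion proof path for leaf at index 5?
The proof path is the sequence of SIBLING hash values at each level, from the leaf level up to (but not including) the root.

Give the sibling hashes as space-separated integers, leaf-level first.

Answer: 3 522 841

Derivation:
L0 (leaves): [89, 39, 91, 15, 3, 27, 80, 36], target index=5
L1: h(89,39)=(89*31+39)%997=804 [pair 0] h(91,15)=(91*31+15)%997=842 [pair 1] h(3,27)=(3*31+27)%997=120 [pair 2] h(80,36)=(80*31+36)%997=522 [pair 3] -> [804, 842, 120, 522]
  Sibling for proof at L0: 3
L2: h(804,842)=(804*31+842)%997=841 [pair 0] h(120,522)=(120*31+522)%997=254 [pair 1] -> [841, 254]
  Sibling for proof at L1: 522
L3: h(841,254)=(841*31+254)%997=403 [pair 0] -> [403]
  Sibling for proof at L2: 841
Root: 403
Proof path (sibling hashes from leaf to root): [3, 522, 841]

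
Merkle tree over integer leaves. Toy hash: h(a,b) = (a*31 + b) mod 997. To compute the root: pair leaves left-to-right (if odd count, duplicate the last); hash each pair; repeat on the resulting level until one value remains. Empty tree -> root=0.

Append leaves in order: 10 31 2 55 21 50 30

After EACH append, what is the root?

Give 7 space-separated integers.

Answer: 10 341 665 718 891 822 84

Derivation:
After append 10 (leaves=[10]):
  L0: [10]
  root=10
After append 31 (leaves=[10, 31]):
  L0: [10, 31]
  L1: h(10,31)=(10*31+31)%997=341 -> [341]
  root=341
After append 2 (leaves=[10, 31, 2]):
  L0: [10, 31, 2]
  L1: h(10,31)=(10*31+31)%997=341 h(2,2)=(2*31+2)%997=64 -> [341, 64]
  L2: h(341,64)=(341*31+64)%997=665 -> [665]
  root=665
After append 55 (leaves=[10, 31, 2, 55]):
  L0: [10, 31, 2, 55]
  L1: h(10,31)=(10*31+31)%997=341 h(2,55)=(2*31+55)%997=117 -> [341, 117]
  L2: h(341,117)=(341*31+117)%997=718 -> [718]
  root=718
After append 21 (leaves=[10, 31, 2, 55, 21]):
  L0: [10, 31, 2, 55, 21]
  L1: h(10,31)=(10*31+31)%997=341 h(2,55)=(2*31+55)%997=117 h(21,21)=(21*31+21)%997=672 -> [341, 117, 672]
  L2: h(341,117)=(341*31+117)%997=718 h(672,672)=(672*31+672)%997=567 -> [718, 567]
  L3: h(718,567)=(718*31+567)%997=891 -> [891]
  root=891
After append 50 (leaves=[10, 31, 2, 55, 21, 50]):
  L0: [10, 31, 2, 55, 21, 50]
  L1: h(10,31)=(10*31+31)%997=341 h(2,55)=(2*31+55)%997=117 h(21,50)=(21*31+50)%997=701 -> [341, 117, 701]
  L2: h(341,117)=(341*31+117)%997=718 h(701,701)=(701*31+701)%997=498 -> [718, 498]
  L3: h(718,498)=(718*31+498)%997=822 -> [822]
  root=822
After append 30 (leaves=[10, 31, 2, 55, 21, 50, 30]):
  L0: [10, 31, 2, 55, 21, 50, 30]
  L1: h(10,31)=(10*31+31)%997=341 h(2,55)=(2*31+55)%997=117 h(21,50)=(21*31+50)%997=701 h(30,30)=(30*31+30)%997=960 -> [341, 117, 701, 960]
  L2: h(341,117)=(341*31+117)%997=718 h(701,960)=(701*31+960)%997=757 -> [718, 757]
  L3: h(718,757)=(718*31+757)%997=84 -> [84]
  root=84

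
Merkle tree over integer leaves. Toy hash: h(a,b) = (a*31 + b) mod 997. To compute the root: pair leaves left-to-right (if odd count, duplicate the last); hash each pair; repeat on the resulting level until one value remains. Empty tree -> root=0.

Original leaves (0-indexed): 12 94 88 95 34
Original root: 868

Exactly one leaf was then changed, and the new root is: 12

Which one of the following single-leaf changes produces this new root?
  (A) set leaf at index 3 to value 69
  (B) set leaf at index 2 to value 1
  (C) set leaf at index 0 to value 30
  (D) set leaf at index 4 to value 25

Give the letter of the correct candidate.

Original leaves: [12, 94, 88, 95, 34]
Target new root: 12
Try each candidate change and compute the resulting root:
Candidate A: set leaf[3] = 69 -> leaves = [12, 94, 88, 69, 34]
  L0: [12, 94, 88, 69, 34]
  L1: h(12,94)=(12*31+94)%997=466 h(88,69)=(88*31+69)%997=803 h(34,34)=(34*31+34)%997=91 -> [466, 803, 91]
  L2: h(466,803)=(466*31+803)%997=294 h(91,91)=(91*31+91)%997=918 -> [294, 918]
  L3: h(294,918)=(294*31+918)%997=62 -> [62]
  root = 62 != target 12
Candidate B: set leaf[2] = 1 -> leaves = [12, 94, 1, 95, 34]
  L0: [12, 94, 1, 95, 34]
  L1: h(12,94)=(12*31+94)%997=466 h(1,95)=(1*31+95)%997=126 h(34,34)=(34*31+34)%997=91 -> [466, 126, 91]
  L2: h(466,126)=(466*31+126)%997=614 h(91,91)=(91*31+91)%997=918 -> [614, 918]
  L3: h(614,918)=(614*31+918)%997=12 -> [12]
  root = 12 == target 12  ** MATCH **
Candidate C: set leaf[0] = 30 -> leaves = [30, 94, 88, 95, 34]
  L0: [30, 94, 88, 95, 34]
  L1: h(30,94)=(30*31+94)%997=27 h(88,95)=(88*31+95)%997=829 h(34,34)=(34*31+34)%997=91 -> [27, 829, 91]
  L2: h(27,829)=(27*31+829)%997=669 h(91,91)=(91*31+91)%997=918 -> [669, 918]
  L3: h(669,918)=(669*31+918)%997=720 -> [720]
  root = 720 != target 12
Candidate D: set leaf[4] = 25 -> leaves = [12, 94, 88, 95, 25]
  L0: [12, 94, 88, 95, 25]
  L1: h(12,94)=(12*31+94)%997=466 h(88,95)=(88*31+95)%997=829 h(25,25)=(25*31+25)%997=800 -> [466, 829, 800]
  L2: h(466,829)=(466*31+829)%997=320 h(800,800)=(800*31+800)%997=675 -> [320, 675]
  L3: h(320,675)=(320*31+675)%997=625 -> [625]
  root = 625 != target 12
Candidate B produces the target root.

Answer: B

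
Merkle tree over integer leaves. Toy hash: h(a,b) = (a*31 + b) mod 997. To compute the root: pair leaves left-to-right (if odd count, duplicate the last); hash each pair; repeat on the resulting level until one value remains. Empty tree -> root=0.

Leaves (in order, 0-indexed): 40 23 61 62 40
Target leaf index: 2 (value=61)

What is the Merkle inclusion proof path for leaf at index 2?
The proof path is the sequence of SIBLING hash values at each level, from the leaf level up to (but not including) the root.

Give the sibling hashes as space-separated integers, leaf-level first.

Answer: 62 266 83

Derivation:
L0 (leaves): [40, 23, 61, 62, 40], target index=2
L1: h(40,23)=(40*31+23)%997=266 [pair 0] h(61,62)=(61*31+62)%997=956 [pair 1] h(40,40)=(40*31+40)%997=283 [pair 2] -> [266, 956, 283]
  Sibling for proof at L0: 62
L2: h(266,956)=(266*31+956)%997=229 [pair 0] h(283,283)=(283*31+283)%997=83 [pair 1] -> [229, 83]
  Sibling for proof at L1: 266
L3: h(229,83)=(229*31+83)%997=203 [pair 0] -> [203]
  Sibling for proof at L2: 83
Root: 203
Proof path (sibling hashes from leaf to root): [62, 266, 83]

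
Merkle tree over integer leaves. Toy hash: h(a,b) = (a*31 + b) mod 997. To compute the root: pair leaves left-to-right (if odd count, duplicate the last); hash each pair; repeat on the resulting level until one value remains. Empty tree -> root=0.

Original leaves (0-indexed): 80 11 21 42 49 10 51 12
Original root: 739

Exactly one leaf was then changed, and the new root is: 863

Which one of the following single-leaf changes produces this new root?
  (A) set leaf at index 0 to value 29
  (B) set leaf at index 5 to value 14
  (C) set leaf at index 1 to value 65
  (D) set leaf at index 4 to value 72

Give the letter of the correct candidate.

Original leaves: [80, 11, 21, 42, 49, 10, 51, 12]
Target new root: 863
Try each candidate change and compute the resulting root:
Candidate A: set leaf[0] = 29 -> leaves = [29, 11, 21, 42, 49, 10, 51, 12]
  L0: [29, 11, 21, 42, 49, 10, 51, 12]
  L1: h(29,11)=(29*31+11)%997=910 h(21,42)=(21*31+42)%997=693 h(49,10)=(49*31+10)%997=532 h(51,12)=(51*31+12)%997=596 -> [910, 693, 532, 596]
  L2: h(910,693)=(910*31+693)%997=987 h(532,596)=(532*31+596)%997=139 -> [987, 139]
  L3: h(987,139)=(987*31+139)%997=826 -> [826]
  root = 826 != target 863
Candidate B: set leaf[5] = 14 -> leaves = [80, 11, 21, 42, 49, 14, 51, 12]
  L0: [80, 11, 21, 42, 49, 14, 51, 12]
  L1: h(80,11)=(80*31+11)%997=497 h(21,42)=(21*31+42)%997=693 h(49,14)=(49*31+14)%997=536 h(51,12)=(51*31+12)%997=596 -> [497, 693, 536, 596]
  L2: h(497,693)=(497*31+693)%997=148 h(536,596)=(536*31+596)%997=263 -> [148, 263]
  L3: h(148,263)=(148*31+263)%997=863 -> [863]
  root = 863 == target 863  ** MATCH **
Candidate C: set leaf[1] = 65 -> leaves = [80, 65, 21, 42, 49, 10, 51, 12]
  L0: [80, 65, 21, 42, 49, 10, 51, 12]
  L1: h(80,65)=(80*31+65)%997=551 h(21,42)=(21*31+42)%997=693 h(49,10)=(49*31+10)%997=532 h(51,12)=(51*31+12)%997=596 -> [551, 693, 532, 596]
  L2: h(551,693)=(551*31+693)%997=825 h(532,596)=(532*31+596)%997=139 -> [825, 139]
  L3: h(825,139)=(825*31+139)%997=789 -> [789]
  root = 789 != target 863
Candidate D: set leaf[4] = 72 -> leaves = [80, 11, 21, 42, 72, 10, 51, 12]
  L0: [80, 11, 21, 42, 72, 10, 51, 12]
  L1: h(80,11)=(80*31+11)%997=497 h(21,42)=(21*31+42)%997=693 h(72,10)=(72*31+10)%997=248 h(51,12)=(51*31+12)%997=596 -> [497, 693, 248, 596]
  L2: h(497,693)=(497*31+693)%997=148 h(248,596)=(248*31+596)%997=308 -> [148, 308]
  L3: h(148,308)=(148*31+308)%997=908 -> [908]
  root = 908 != target 863
Candidate B produces the target root.

Answer: B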